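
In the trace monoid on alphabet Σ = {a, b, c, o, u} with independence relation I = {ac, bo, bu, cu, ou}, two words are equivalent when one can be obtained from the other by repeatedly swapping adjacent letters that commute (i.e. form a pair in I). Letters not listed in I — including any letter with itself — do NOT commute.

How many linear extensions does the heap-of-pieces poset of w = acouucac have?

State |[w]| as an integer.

50

drop 0:a onto floor
drop 1:c onto floor
drop 2:o onto {0:a, 1:c}
drop 3:u onto {0:a}
drop 4:u onto {3:u}
drop 5:c onto {2:o}
drop 6:a onto {2:o, 4:u}
drop 7:c onto {5:c}
ground layer = {0:a, 1:c}
drop-orders for the pieces not yet dropped (sum over which currently-grounded one goes next):
  1 to go: {6} 1  {7} 1
  2 to go: {4,6} 1  {5,7} 1  {6,7} 2
  3 to go: {3,4,6} 1  {4,6,7} 3  {5,6,7} 3
  4 to go: {2,5,6,7} 3  {3,4,6,7} 4  {4,5,6,7} 6
  5 to go: {1,2,5,6,7} 3  {2,4,5,6,7} 9  {3,4,5,6,7} 10
  6 to go: {1,2,4,5,6,7} 12  {2,3,4,5,6,7} 19
  if 0:a drops first: 31 orders
  if 1:c drops first: 19 orders
heap linearizations: 50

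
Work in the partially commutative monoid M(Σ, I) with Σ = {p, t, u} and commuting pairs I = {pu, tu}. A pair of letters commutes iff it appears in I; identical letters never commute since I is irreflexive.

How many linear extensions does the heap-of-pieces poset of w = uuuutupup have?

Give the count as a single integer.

84

drop 0:u onto floor
drop 1:u onto {0:u}
drop 2:u onto {1:u}
drop 3:u onto {2:u}
drop 4:t onto floor
drop 5:u onto {3:u}
drop 6:p onto {4:t}
drop 7:u onto {5:u}
drop 8:p onto {6:p}
ground layer = {0:u, 4:t}
drop-orders for the pieces not yet dropped (sum over which currently-grounded one goes next):
  1 to go: {7} 1  {8} 1
  2 to go: {5,7} 1  {6,8} 1  {7,8} 2
  3 to go: {3,5,7} 1  {4,6,8} 1  {5,7,8} 3  {6,7,8} 3
  4 to go: {2,3,5,7} 1  {3,5,7,8} 4  {4,6,7,8} 4  {5,6,7,8} 6
  5 to go: {1,2,3,5,7} 1  {2,3,5,7,8} 5  {3,5,6,7,8} 10  {4,5,6,7,8} 10
  6 to go: {0,1,2,3,5,7} 1  {1,2,3,5,7,8} 6  {2,3,5,6,7,8} 15  {3,4,5,6,7,8} 20
  7 to go: {0,1,2,3,5,7,8} 7  {1,2,3,5,6,7,8} 21  {2,3,4,5,6,7,8} 35
  if 0:u drops first: 56 orders
  if 4:t drops first: 28 orders
heap linearizations: 84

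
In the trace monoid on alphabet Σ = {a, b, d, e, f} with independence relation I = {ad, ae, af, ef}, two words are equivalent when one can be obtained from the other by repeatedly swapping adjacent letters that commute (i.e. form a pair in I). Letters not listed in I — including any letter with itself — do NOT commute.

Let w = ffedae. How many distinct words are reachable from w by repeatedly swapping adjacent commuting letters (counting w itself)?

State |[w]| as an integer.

piece 0:f — minimal
piece 1:f rests on {0:f}
piece 2:e — minimal
piece 3:d rests on {1:f, 2:e}
piece 4:a — minimal
piece 5:e rests on {3:d}
minimal pieces: {0:f, 2:e, 4:a}
ways to finish when only these pieces remain (= sum over removing one remaining piece with nothing left below it):
  1 left: {4}→1  {5}→1
  2 left: {3,5}→1  {4,5}→2
  3 left: {1,3,5}→1  {2,3,5}→1  {3,4,5}→3
  4 left: {0,1,3,5}→1  {1,2,3,5}→2  {1,3,4,5}→4  {2,3,4,5}→4
  placing 0:f first → 10 extensions
  placing 2:e first → 5 extensions
  placing 4:a first → 3 extensions
total linear extensions = 18

18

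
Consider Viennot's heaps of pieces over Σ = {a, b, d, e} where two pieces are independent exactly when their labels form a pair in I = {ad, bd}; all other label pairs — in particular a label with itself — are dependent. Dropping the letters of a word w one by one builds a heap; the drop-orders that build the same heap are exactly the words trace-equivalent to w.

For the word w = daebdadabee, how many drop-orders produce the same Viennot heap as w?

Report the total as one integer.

30

#0=d has no predecessor
#1=a has no predecessor
#2=e depends on [0:d, 1:a]
#3=b depends on [2:e]
#4=d depends on [2:e]
#5=a depends on [3:b]
#6=d depends on [4:d]
#7=a depends on [5:a]
#8=b depends on [7:a]
#9=e depends on [6:d, 8:b]
#10=e depends on [9:e]
sources: [0:d, 1:a]
N(rest) = Σ N(rest − s) over sources s of rest; N(one piece) = 1:
  size 1 → [10]=1
  size 2 → [9,10]=1
  size 3 → [6,9,10]=1  [8,9,10]=1
  size 4 → [4,6,9,10]=1  [6,8,9,10]=2  [7,8,9,10]=1
  size 5 → [4,6,8,9,10]=3  [5,7,8,9,10]=1  [6,7,8,9,10]=3
  size 6 → [3,5,7,8,9,10]=1  [4,6,7,8,9,10]=6  [5,6,7,8,9,10]=4
  size 7 → [3,5,6,7,8,9,10]=5  [4,5,6,7,8,9,10]=10
  size 8 → [3,4,5,6,7,8,9,10]=15
  size 9 → [2,3,4,5,6,7,8,9,10]=15
  first=0(d) contributes 15
  first=1(a) contributes 15
|[w]| = 30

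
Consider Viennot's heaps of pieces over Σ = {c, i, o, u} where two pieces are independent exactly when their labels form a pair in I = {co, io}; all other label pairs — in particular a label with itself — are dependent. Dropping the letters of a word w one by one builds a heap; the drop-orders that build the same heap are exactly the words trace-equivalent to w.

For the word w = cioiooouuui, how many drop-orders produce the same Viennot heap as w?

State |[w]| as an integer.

35

drop 0:c onto floor
drop 1:i onto {0:c}
drop 2:o onto floor
drop 3:i onto {1:i}
drop 4:o onto {2:o}
drop 5:o onto {4:o}
drop 6:o onto {5:o}
drop 7:u onto {3:i, 6:o}
drop 8:u onto {7:u}
drop 9:u onto {8:u}
drop 10:i onto {9:u}
ground layer = {0:c, 2:o}
drop-orders for the pieces not yet dropped (sum over which currently-grounded one goes next):
  1 to go: {10} 1
  2 to go: {9,10} 1
  3 to go: {8,9,10} 1
  4 to go: {7,8,9,10} 1
  5 to go: {3,7,8,9,10} 1  {6,7,8,9,10} 1
  6 to go: {1,3,7,8,9,10} 1  {3,6,7,8,9,10} 2  {5,6,7,8,9,10} 1
  7 to go: {0,1,3,7,8,9,10} 1  {1,3,6,7,8,9,10} 3  {3,5,6,7,8,9,10} 3  {4,5,6,7,8,9,10} 1
  8 to go: {0,1,3,6,7,8,9,10} 4  {1,3,5,6,7,8,9,10} 6  {2,4,5,6,7,8,9,10} 1  {3,4,5,6,7,8,9,10} 4
  9 to go: {0,1,3,5,6,7,8,9,10} 10  {1,3,4,5,6,7,8,9,10} 10  {2,3,4,5,6,7,8,9,10} 5
  if 0:c drops first: 15 orders
  if 2:o drops first: 20 orders
heap linearizations: 35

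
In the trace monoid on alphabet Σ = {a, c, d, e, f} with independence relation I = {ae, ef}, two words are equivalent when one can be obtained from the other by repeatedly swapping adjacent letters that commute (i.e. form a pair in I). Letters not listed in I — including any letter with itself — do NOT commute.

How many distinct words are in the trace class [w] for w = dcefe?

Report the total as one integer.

3

piece 0:d — minimal
piece 1:c rests on {0:d}
piece 2:e rests on {1:c}
piece 3:f rests on {1:c}
piece 4:e rests on {2:e}
minimal pieces: {0:d}
ways to finish when only these pieces remain (= sum over removing one remaining piece with nothing left below it):
  1 left: {3}→1  {4}→1
  2 left: {2,4}→1  {3,4}→2
  3 left: {2,3,4}→3
  placing 0:d first → 3 extensions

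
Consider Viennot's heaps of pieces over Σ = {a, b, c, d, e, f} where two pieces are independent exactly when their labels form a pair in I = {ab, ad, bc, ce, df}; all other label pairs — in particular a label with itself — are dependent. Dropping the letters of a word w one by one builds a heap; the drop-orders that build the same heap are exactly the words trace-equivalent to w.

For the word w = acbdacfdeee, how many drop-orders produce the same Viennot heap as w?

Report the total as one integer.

drop 0:a onto floor
drop 1:c onto {0:a}
drop 2:b onto floor
drop 3:d onto {1:c, 2:b}
drop 4:a onto {1:c}
drop 5:c onto {3:d, 4:a}
drop 6:f onto {5:c}
drop 7:d onto {5:c}
drop 8:e onto {6:f, 7:d}
drop 9:e onto {8:e}
drop 10:e onto {9:e}
ground layer = {0:a, 2:b}
drop-orders for the pieces not yet dropped (sum over which currently-grounded one goes next):
  1 to go: {10} 1
  2 to go: {9,10} 1
  3 to go: {8,9,10} 1
  4 to go: {6,8,9,10} 1  {7,8,9,10} 1
  5 to go: {6,7,8,9,10} 2
  6 to go: {5,6,7,8,9,10} 2
  7 to go: {3,5,6,7,8,9,10} 2  {4,5,6,7,8,9,10} 2
  8 to go: {2,3,5,6,7,8,9,10} 2  {3,4,5,6,7,8,9,10} 4
  9 to go: {1,3,4,5,6,7,8,9,10} 4  {2,3,4,5,6,7,8,9,10} 6
  if 0:a drops first: 10 orders
  if 2:b drops first: 4 orders
heap linearizations: 14

14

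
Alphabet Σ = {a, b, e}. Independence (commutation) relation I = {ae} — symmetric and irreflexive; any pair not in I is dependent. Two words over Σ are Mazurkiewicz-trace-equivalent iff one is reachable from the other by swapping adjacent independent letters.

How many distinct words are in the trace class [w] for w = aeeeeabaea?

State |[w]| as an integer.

drop 0:a onto floor
drop 1:e onto floor
drop 2:e onto {1:e}
drop 3:e onto {2:e}
drop 4:e onto {3:e}
drop 5:a onto {0:a}
drop 6:b onto {4:e, 5:a}
drop 7:a onto {6:b}
drop 8:e onto {6:b}
drop 9:a onto {7:a}
ground layer = {0:a, 1:e}
drop-orders for the pieces not yet dropped (sum over which currently-grounded one goes next):
  1 to go: {8} 1  {9} 1
  2 to go: {7,9} 1  {8,9} 2
  3 to go: {7,8,9} 3
  4 to go: {6,7,8,9} 3
  5 to go: {4,6,7,8,9} 3  {5,6,7,8,9} 3
  6 to go: {0,5,6,7,8,9} 3  {3,4,6,7,8,9} 3  {4,5,6,7,8,9} 6
  7 to go: {0,4,5,6,7,8,9} 9  {2,3,4,6,7,8,9} 3  {3,4,5,6,7,8,9} 9
  8 to go: {0,3,4,5,6,7,8,9} 18  {1,2,3,4,6,7,8,9} 3  {2,3,4,5,6,7,8,9} 12
  if 0:a drops first: 15 orders
  if 1:e drops first: 30 orders
heap linearizations: 45

45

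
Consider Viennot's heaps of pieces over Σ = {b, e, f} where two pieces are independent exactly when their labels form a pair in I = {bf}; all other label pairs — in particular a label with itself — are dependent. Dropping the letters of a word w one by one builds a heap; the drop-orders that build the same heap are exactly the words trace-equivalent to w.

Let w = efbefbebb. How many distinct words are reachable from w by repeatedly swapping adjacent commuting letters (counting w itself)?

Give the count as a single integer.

#0=e has no predecessor
#1=f depends on [0:e]
#2=b depends on [0:e]
#3=e depends on [1:f, 2:b]
#4=f depends on [3:e]
#5=b depends on [3:e]
#6=e depends on [4:f, 5:b]
#7=b depends on [6:e]
#8=b depends on [7:b]
sources: [0:e]
N(rest) = Σ N(rest − s) over sources s of rest; N(one piece) = 1:
  size 1 → [8]=1
  size 2 → [7,8]=1
  size 3 → [6,7,8]=1
  size 4 → [4,6,7,8]=1  [5,6,7,8]=1
  size 5 → [4,5,6,7,8]=2
  size 6 → [3,4,5,6,7,8]=2
  size 7 → [1,3,4,5,6,7,8]=2  [2,3,4,5,6,7,8]=2
  first=0(e) contributes 4

4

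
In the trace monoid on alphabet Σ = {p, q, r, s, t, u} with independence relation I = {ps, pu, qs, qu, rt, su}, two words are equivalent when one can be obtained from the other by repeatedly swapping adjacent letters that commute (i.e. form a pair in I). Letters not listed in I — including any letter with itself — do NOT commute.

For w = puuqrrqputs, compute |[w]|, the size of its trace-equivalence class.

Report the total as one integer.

18

piece 0:p — minimal
piece 1:u — minimal
piece 2:u rests on {1:u}
piece 3:q rests on {0:p}
piece 4:r rests on {2:u, 3:q}
piece 5:r rests on {4:r}
piece 6:q rests on {5:r}
piece 7:p rests on {6:q}
piece 8:u rests on {5:r}
piece 9:t rests on {7:p, 8:u}
piece 10:s rests on {9:t}
minimal pieces: {0:p, 1:u}
ways to finish when only these pieces remain (= sum over removing one remaining piece with nothing left below it):
  1 left: {10}→1
  2 left: {9,10}→1
  3 left: {7,9,10}→1  {8,9,10}→1
  4 left: {6,7,9,10}→1  {7,8,9,10}→2
  5 left: {6,7,8,9,10}→3
  6 left: {5,6,7,8,9,10}→3
  7 left: {4,5,6,7,8,9,10}→3
  8 left: {2,4,5,6,7,8,9,10}→3  {3,4,5,6,7,8,9,10}→3
  9 left: {0,3,4,5,6,7,8,9,10}→3  {1,2,4,5,6,7,8,9,10}→3  {2,3,4,5,6,7,8,9,10}→6
  placing 0:p first → 9 extensions
  placing 1:u first → 9 extensions
total linear extensions = 18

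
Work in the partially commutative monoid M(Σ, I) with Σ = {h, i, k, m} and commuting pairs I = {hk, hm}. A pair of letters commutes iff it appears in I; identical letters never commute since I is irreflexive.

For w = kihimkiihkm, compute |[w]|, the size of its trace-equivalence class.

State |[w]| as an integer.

drop 0:k onto floor
drop 1:i onto {0:k}
drop 2:h onto {1:i}
drop 3:i onto {2:h}
drop 4:m onto {3:i}
drop 5:k onto {4:m}
drop 6:i onto {5:k}
drop 7:i onto {6:i}
drop 8:h onto {7:i}
drop 9:k onto {7:i}
drop 10:m onto {9:k}
ground layer = {0:k}
drop-orders for the pieces not yet dropped (sum over which currently-grounded one goes next):
  1 to go: {8} 1  {10} 1
  2 to go: {8,10} 2  {9,10} 1
  3 to go: {8,9,10} 3
  4 to go: {7,8,9,10} 3
  5 to go: {6,7,8,9,10} 3
  6 to go: {5,6,7,8,9,10} 3
  7 to go: {4,5,6,7,8,9,10} 3
  8 to go: {3,4,5,6,7,8,9,10} 3
  9 to go: {2,3,4,5,6,7,8,9,10} 3
  if 0:k drops first: 3 orders

3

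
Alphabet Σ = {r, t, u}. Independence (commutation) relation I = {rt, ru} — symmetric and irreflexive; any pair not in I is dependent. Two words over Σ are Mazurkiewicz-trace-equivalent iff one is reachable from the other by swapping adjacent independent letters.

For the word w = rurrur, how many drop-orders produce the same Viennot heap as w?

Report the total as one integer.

piece 0:r — minimal
piece 1:u — minimal
piece 2:r rests on {0:r}
piece 3:r rests on {2:r}
piece 4:u rests on {1:u}
piece 5:r rests on {3:r}
minimal pieces: {0:r, 1:u}
ways to finish when only these pieces remain (= sum over removing one remaining piece with nothing left below it):
  1 left: {4}→1  {5}→1
  2 left: {1,4}→1  {3,5}→1  {4,5}→2
  3 left: {1,4,5}→3  {2,3,5}→1  {3,4,5}→3
  4 left: {0,2,3,5}→1  {1,3,4,5}→6  {2,3,4,5}→4
  placing 0:r first → 10 extensions
  placing 1:u first → 5 extensions
total linear extensions = 15

15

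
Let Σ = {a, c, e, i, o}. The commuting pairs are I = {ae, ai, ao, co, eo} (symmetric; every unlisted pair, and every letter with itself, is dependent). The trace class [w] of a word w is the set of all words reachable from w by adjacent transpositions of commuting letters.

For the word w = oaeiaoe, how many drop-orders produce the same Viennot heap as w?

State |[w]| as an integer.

84

piece 0:o — minimal
piece 1:a — minimal
piece 2:e — minimal
piece 3:i rests on {0:o, 2:e}
piece 4:a rests on {1:a}
piece 5:o rests on {3:i}
piece 6:e rests on {3:i}
minimal pieces: {0:o, 1:a, 2:e}
ways to finish when only these pieces remain (= sum over removing one remaining piece with nothing left below it):
  1 left: {4}→1  {5}→1  {6}→1
  2 left: {1,4}→1  {4,5}→2  {4,6}→2  {5,6}→2
  3 left: {1,4,5}→3  {1,4,6}→3  {3,5,6}→2  {4,5,6}→6
  4 left: {0,3,5,6}→2  {1,4,5,6}→12  {2,3,5,6}→2  {3,4,5,6}→8
  5 left: {0,2,3,5,6}→4  {0,3,4,5,6}→10  {1,3,4,5,6}→20  {2,3,4,5,6}→10
  placing 0:o first → 30 extensions
  placing 1:a first → 24 extensions
  placing 2:e first → 30 extensions
total linear extensions = 84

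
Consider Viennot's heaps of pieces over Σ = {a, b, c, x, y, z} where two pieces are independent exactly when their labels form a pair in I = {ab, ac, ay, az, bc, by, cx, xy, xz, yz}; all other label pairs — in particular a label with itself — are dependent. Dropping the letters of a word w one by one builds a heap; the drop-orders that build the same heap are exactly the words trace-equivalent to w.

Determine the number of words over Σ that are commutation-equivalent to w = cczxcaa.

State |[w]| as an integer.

piece 0:c — minimal
piece 1:c rests on {0:c}
piece 2:z rests on {1:c}
piece 3:x — minimal
piece 4:c rests on {2:z}
piece 5:a rests on {3:x}
piece 6:a rests on {5:a}
minimal pieces: {0:c, 3:x}
ways to finish when only these pieces remain (= sum over removing one remaining piece with nothing left below it):
  1 left: {4}→1  {6}→1
  2 left: {2,4}→1  {4,6}→2  {5,6}→1
  3 left: {1,2,4}→1  {2,4,6}→3  {3,5,6}→1  {4,5,6}→3
  4 left: {0,1,2,4}→1  {1,2,4,6}→4  {2,4,5,6}→6  {3,4,5,6}→4
  5 left: {0,1,2,4,6}→5  {1,2,4,5,6}→10  {2,3,4,5,6}→10
  placing 0:c first → 20 extensions
  placing 3:x first → 15 extensions
total linear extensions = 35

35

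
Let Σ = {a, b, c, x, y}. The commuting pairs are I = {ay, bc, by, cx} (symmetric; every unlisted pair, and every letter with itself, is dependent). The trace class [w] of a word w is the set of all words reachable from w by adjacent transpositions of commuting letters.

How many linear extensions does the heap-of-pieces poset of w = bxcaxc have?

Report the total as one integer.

6

drop 0:b onto floor
drop 1:x onto {0:b}
drop 2:c onto floor
drop 3:a onto {1:x, 2:c}
drop 4:x onto {3:a}
drop 5:c onto {3:a}
ground layer = {0:b, 2:c}
drop-orders for the pieces not yet dropped (sum over which currently-grounded one goes next):
  1 to go: {4} 1  {5} 1
  2 to go: {4,5} 2
  3 to go: {3,4,5} 2
  4 to go: {1,3,4,5} 2  {2,3,4,5} 2
  if 0:b drops first: 4 orders
  if 2:c drops first: 2 orders
heap linearizations: 6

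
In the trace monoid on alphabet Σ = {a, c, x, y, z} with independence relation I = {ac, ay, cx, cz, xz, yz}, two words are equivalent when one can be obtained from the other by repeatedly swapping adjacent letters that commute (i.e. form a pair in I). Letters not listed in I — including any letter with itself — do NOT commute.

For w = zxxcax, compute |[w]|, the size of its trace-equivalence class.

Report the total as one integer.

18

0(z) covers ∅
1(x) covers ∅
2(x) covers 1:x
3(c) covers ∅
4(a) covers 0:z, 2:x
5(x) covers 4:a
floor of heap: 0:z, 1:x, 3:c
completions by unplaced set U, small U first (add the entries for U minus each lowest piece of U):
  |U|=1: {3}:1  {5}:1
  |U|=2: {3,5}:2  {4,5}:1
  |U|=3: {0,4,5}:1  {2,4,5}:1  {3,4,5}:3
  |U|=4: {0,2,4,5}:2  {0,3,4,5}:4  {1,2,4,5}:1  {2,3,4,5}:4
  start at 0(z): 5
  start at 1(x): 10
  start at 3(c): 3
sum over floor = 18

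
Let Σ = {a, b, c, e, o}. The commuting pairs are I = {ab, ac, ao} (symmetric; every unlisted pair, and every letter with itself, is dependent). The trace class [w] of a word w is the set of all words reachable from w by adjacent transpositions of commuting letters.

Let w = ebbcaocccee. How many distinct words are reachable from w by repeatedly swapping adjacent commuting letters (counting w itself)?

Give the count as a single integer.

8

drop 0:e onto floor
drop 1:b onto {0:e}
drop 2:b onto {1:b}
drop 3:c onto {2:b}
drop 4:a onto {0:e}
drop 5:o onto {3:c}
drop 6:c onto {5:o}
drop 7:c onto {6:c}
drop 8:c onto {7:c}
drop 9:e onto {4:a, 8:c}
drop 10:e onto {9:e}
ground layer = {0:e}
drop-orders for the pieces not yet dropped (sum over which currently-grounded one goes next):
  1 to go: {10} 1
  2 to go: {9,10} 1
  3 to go: {4,9,10} 1  {8,9,10} 1
  4 to go: {4,8,9,10} 2  {7,8,9,10} 1
  5 to go: {4,7,8,9,10} 3  {6,7,8,9,10} 1
  6 to go: {4,6,7,8,9,10} 4  {5,6,7,8,9,10} 1
  7 to go: {3,5,6,7,8,9,10} 1  {4,5,6,7,8,9,10} 5
  8 to go: {2,3,5,6,7,8,9,10} 1  {3,4,5,6,7,8,9,10} 6
  9 to go: {1,2,3,5,6,7,8,9,10} 1  {2,3,4,5,6,7,8,9,10} 7
  if 0:e drops first: 8 orders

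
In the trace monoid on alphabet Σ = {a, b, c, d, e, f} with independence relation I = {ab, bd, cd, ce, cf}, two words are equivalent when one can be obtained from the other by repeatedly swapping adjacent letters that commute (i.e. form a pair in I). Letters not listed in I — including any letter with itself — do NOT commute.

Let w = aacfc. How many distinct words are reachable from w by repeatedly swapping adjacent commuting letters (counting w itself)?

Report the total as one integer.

#0=a has no predecessor
#1=a depends on [0:a]
#2=c depends on [1:a]
#3=f depends on [1:a]
#4=c depends on [2:c]
sources: [0:a]
N(rest) = Σ N(rest − s) over sources s of rest; N(one piece) = 1:
  size 1 → [3]=1  [4]=1
  size 2 → [2,4]=1  [3,4]=2
  size 3 → [2,3,4]=3
  first=0(a) contributes 3

3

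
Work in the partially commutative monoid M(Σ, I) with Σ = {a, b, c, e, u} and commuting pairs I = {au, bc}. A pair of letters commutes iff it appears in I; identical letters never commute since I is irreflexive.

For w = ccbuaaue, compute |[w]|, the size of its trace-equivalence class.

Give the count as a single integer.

18

#0=c has no predecessor
#1=c depends on [0:c]
#2=b has no predecessor
#3=u depends on [1:c, 2:b]
#4=a depends on [1:c, 2:b]
#5=a depends on [4:a]
#6=u depends on [3:u]
#7=e depends on [5:a, 6:u]
sources: [0:c, 2:b]
N(rest) = Σ N(rest − s) over sources s of rest; N(one piece) = 1:
  size 1 → [7]=1
  size 2 → [5,7]=1  [6,7]=1
  size 3 → [3,6,7]=1  [4,5,7]=1  [5,6,7]=2
  size 4 → [3,5,6,7]=3  [4,5,6,7]=3
  size 5 → [3,4,5,6,7]=6
  size 6 → [1,3,4,5,6,7]=6  [2,3,4,5,6,7]=6
  first=0(c) contributes 12
  first=2(b) contributes 6
|[w]| = 18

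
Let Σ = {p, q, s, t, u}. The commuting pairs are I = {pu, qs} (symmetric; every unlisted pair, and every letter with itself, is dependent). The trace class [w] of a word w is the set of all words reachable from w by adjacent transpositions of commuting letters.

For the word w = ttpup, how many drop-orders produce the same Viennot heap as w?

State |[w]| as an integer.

3

drop 0:t onto floor
drop 1:t onto {0:t}
drop 2:p onto {1:t}
drop 3:u onto {1:t}
drop 4:p onto {2:p}
ground layer = {0:t}
drop-orders for the pieces not yet dropped (sum over which currently-grounded one goes next):
  1 to go: {3} 1  {4} 1
  2 to go: {2,4} 1  {3,4} 2
  3 to go: {2,3,4} 3
  if 0:t drops first: 3 orders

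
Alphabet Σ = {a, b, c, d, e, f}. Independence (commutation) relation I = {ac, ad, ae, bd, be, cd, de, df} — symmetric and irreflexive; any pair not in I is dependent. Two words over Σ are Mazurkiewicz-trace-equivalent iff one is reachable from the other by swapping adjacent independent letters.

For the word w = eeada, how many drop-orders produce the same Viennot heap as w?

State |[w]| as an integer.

0(e) covers ∅
1(e) covers 0:e
2(a) covers ∅
3(d) covers ∅
4(a) covers 2:a
floor of heap: 0:e, 2:a, 3:d
completions by unplaced set U, small U first (add the entries for U minus each lowest piece of U):
  |U|=1: {1}:1  {3}:1  {4}:1
  |U|=2: {0,1}:1  {1,3}:2  {1,4}:2  {2,4}:1  {3,4}:2
  |U|=3: {0,1,3}:3  {0,1,4}:3  {1,2,4}:3  {1,3,4}:6  {2,3,4}:3
  start at 0(e): 12
  start at 2(a): 12
  start at 3(d): 6
sum over floor = 30

30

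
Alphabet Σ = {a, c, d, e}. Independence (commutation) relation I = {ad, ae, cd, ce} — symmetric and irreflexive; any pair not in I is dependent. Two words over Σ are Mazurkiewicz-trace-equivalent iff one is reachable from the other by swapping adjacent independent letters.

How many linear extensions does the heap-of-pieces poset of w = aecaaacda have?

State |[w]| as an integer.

0(a) covers ∅
1(e) covers ∅
2(c) covers 0:a
3(a) covers 2:c
4(a) covers 3:a
5(a) covers 4:a
6(c) covers 5:a
7(d) covers 1:e
8(a) covers 6:c
floor of heap: 0:a, 1:e
completions by unplaced set U, small U first (add the entries for U minus each lowest piece of U):
  |U|=1: {7}:1  {8}:1
  |U|=2: {1,7}:1  {6,8}:1  {7,8}:2
  |U|=3: {1,7,8}:3  {5,6,8}:1  {6,7,8}:3
  |U|=4: {1,6,7,8}:6  {4,5,6,8}:1  {5,6,7,8}:4
  |U|=5: {1,5,6,7,8}:10  {3,4,5,6,8}:1  {4,5,6,7,8}:5
  |U|=6: {1,4,5,6,7,8}:15  {2,3,4,5,6,8}:1  {3,4,5,6,7,8}:6
  |U|=7: {0,2,3,4,5,6,8}:1  {1,3,4,5,6,7,8}:21  {2,3,4,5,6,7,8}:7
  start at 0(a): 28
  start at 1(e): 8
sum over floor = 36

36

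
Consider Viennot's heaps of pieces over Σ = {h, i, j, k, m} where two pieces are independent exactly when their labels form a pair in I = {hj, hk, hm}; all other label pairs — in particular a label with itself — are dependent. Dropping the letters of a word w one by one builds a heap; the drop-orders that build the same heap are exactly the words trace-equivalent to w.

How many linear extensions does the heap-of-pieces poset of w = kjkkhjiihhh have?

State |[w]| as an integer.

piece 0:k — minimal
piece 1:j rests on {0:k}
piece 2:k rests on {1:j}
piece 3:k rests on {2:k}
piece 4:h — minimal
piece 5:j rests on {3:k}
piece 6:i rests on {4:h, 5:j}
piece 7:i rests on {6:i}
piece 8:h rests on {7:i}
piece 9:h rests on {8:h}
piece 10:h rests on {9:h}
minimal pieces: {0:k, 4:h}
ways to finish when only these pieces remain (= sum over removing one remaining piece with nothing left below it):
  1 left: {10}→1
  2 left: {9,10}→1
  3 left: {8,9,10}→1
  4 left: {7,8,9,10}→1
  5 left: {6,7,8,9,10}→1
  6 left: {4,6,7,8,9,10}→1  {5,6,7,8,9,10}→1
  7 left: {3,5,6,7,8,9,10}→1  {4,5,6,7,8,9,10}→2
  8 left: {2,3,5,6,7,8,9,10}→1  {3,4,5,6,7,8,9,10}→3
  9 left: {1,2,3,5,6,7,8,9,10}→1  {2,3,4,5,6,7,8,9,10}→4
  placing 0:k first → 5 extensions
  placing 4:h first → 1 extensions
total linear extensions = 6

6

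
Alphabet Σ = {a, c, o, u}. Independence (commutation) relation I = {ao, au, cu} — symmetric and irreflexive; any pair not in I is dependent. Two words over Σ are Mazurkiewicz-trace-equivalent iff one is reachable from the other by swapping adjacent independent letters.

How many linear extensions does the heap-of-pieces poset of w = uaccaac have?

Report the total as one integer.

7

#0=u has no predecessor
#1=a has no predecessor
#2=c depends on [1:a]
#3=c depends on [2:c]
#4=a depends on [3:c]
#5=a depends on [4:a]
#6=c depends on [5:a]
sources: [0:u, 1:a]
N(rest) = Σ N(rest − s) over sources s of rest; N(one piece) = 1:
  size 1 → [0]=1  [6]=1
  size 2 → [0,6]=2  [5,6]=1
  size 3 → [0,5,6]=3  [4,5,6]=1
  size 4 → [0,4,5,6]=4  [3,4,5,6]=1
  size 5 → [0,3,4,5,6]=5  [2,3,4,5,6]=1
  first=0(u) contributes 1
  first=1(a) contributes 6
|[w]| = 7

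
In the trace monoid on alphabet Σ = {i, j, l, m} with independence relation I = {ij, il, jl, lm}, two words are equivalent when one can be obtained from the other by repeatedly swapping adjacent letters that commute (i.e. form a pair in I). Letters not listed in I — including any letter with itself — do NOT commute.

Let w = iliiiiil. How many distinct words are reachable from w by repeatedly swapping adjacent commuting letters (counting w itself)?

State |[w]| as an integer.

28

piece 0:i — minimal
piece 1:l — minimal
piece 2:i rests on {0:i}
piece 3:i rests on {2:i}
piece 4:i rests on {3:i}
piece 5:i rests on {4:i}
piece 6:i rests on {5:i}
piece 7:l rests on {1:l}
minimal pieces: {0:i, 1:l}
ways to finish when only these pieces remain (= sum over removing one remaining piece with nothing left below it):
  1 left: {6}→1  {7}→1
  2 left: {1,7}→1  {5,6}→1  {6,7}→2
  3 left: {1,6,7}→3  {4,5,6}→1  {5,6,7}→3
  4 left: {1,5,6,7}→6  {3,4,5,6}→1  {4,5,6,7}→4
  5 left: {1,4,5,6,7}→10  {2,3,4,5,6}→1  {3,4,5,6,7}→5
  6 left: {0,2,3,4,5,6}→1  {1,3,4,5,6,7}→15  {2,3,4,5,6,7}→6
  placing 0:i first → 21 extensions
  placing 1:l first → 7 extensions
total linear extensions = 28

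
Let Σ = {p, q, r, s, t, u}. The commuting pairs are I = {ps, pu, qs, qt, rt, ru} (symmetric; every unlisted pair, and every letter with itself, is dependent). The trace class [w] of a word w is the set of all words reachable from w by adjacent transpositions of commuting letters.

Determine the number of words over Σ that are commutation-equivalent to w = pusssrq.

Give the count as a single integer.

5

0(p) covers ∅
1(u) covers ∅
2(s) covers 1:u
3(s) covers 2:s
4(s) covers 3:s
5(r) covers 0:p, 4:s
6(q) covers 5:r
floor of heap: 0:p, 1:u
completions by unplaced set U, small U first (add the entries for U minus each lowest piece of U):
  |U|=1: {6}:1
  |U|=2: {5,6}:1
  |U|=3: {0,5,6}:1  {4,5,6}:1
  |U|=4: {0,4,5,6}:2  {3,4,5,6}:1
  |U|=5: {0,3,4,5,6}:3  {2,3,4,5,6}:1
  start at 0(p): 1
  start at 1(u): 4
sum over floor = 5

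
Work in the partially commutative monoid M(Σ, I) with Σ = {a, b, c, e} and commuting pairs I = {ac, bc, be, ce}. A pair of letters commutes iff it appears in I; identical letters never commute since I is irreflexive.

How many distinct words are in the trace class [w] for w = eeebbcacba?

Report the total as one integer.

#0=e has no predecessor
#1=e depends on [0:e]
#2=e depends on [1:e]
#3=b has no predecessor
#4=b depends on [3:b]
#5=c has no predecessor
#6=a depends on [2:e, 4:b]
#7=c depends on [5:c]
#8=b depends on [6:a]
#9=a depends on [8:b]
sources: [0:e, 3:b, 5:c]
N(rest) = Σ N(rest − s) over sources s of rest; N(one piece) = 1:
  size 1 → [7]=1  [9]=1
  size 2 → [5,7]=1  [7,9]=2  [8,9]=1
  size 3 → [5,7,9]=3  [6,8,9]=1  [7,8,9]=3
  size 4 → [2,6,8,9]=1  [4,6,8,9]=1  [5,7,8,9]=6  [6,7,8,9]=4
  size 5 → [1,2,6,8,9]=1  [2,4,6,8,9]=2  [2,6,7,8,9]=5  [3,4,6,8,9]=1  [4,6,7,8,9]=5  [5,6,7,8,9]=10
  size 6 → [0,1,2,6,8,9]=1  [1,2,4,6,8,9]=3  [1,2,6,7,8,9]=6  [2,3,4,6,8,9]=3  [2,4,6,7,8,9]=12  [2,5,6,7,8,9]=15  [3,4,6,7,8,9]=6  [4,5,6,7,8,9]=15
  size 7 → [0,1,2,4,6,8,9]=4  [0,1,2,6,7,8,9]=7  [1,2,3,4,6,8,9]=6  [1,2,4,6,7,8,9]=21  [1,2,5,6,7,8,9]=21  [2,3,4,6,7,8,9]=21  [2,4,5,6,7,8,9]=42  [3,4,5,6,7,8,9]=21
  size 8 → [0,1,2,3,4,6,8,9]=10  [0,1,2,4,6,7,8,9]=32  [0,1,2,5,6,7,8,9]=28  [1,2,3,4,6,7,8,9]=48  [1,2,4,5,6,7,8,9]=84  [2,3,4,5,6,7,8,9]=84
  first=0(e) contributes 216
  first=3(b) contributes 144
  first=5(c) contributes 90
|[w]| = 450

450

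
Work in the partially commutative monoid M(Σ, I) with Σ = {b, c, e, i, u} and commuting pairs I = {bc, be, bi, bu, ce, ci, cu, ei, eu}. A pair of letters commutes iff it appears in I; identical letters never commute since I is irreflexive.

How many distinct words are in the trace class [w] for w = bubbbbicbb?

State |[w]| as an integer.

360

drop 0:b onto floor
drop 1:u onto floor
drop 2:b onto {0:b}
drop 3:b onto {2:b}
drop 4:b onto {3:b}
drop 5:b onto {4:b}
drop 6:i onto {1:u}
drop 7:c onto floor
drop 8:b onto {5:b}
drop 9:b onto {8:b}
ground layer = {0:b, 1:u, 7:c}
drop-orders for the pieces not yet dropped (sum over which currently-grounded one goes next):
  1 to go: {6} 1  {7} 1  {9} 1
  2 to go: {1,6} 1  {6,7} 2  {6,9} 2  {7,9} 2  {8,9} 1
  3 to go: {1,6,7} 3  {1,6,9} 3  {5,8,9} 1  {6,7,9} 6  {6,8,9} 3  {7,8,9} 3
  4 to go: {1,6,7,9} 12  {1,6,8,9} 6  {4,5,8,9} 1  {5,6,8,9} 4  {5,7,8,9} 4  {6,7,8,9} 12
  5 to go: {1,5,6,8,9} 10  {1,6,7,8,9} 30  {3,4,5,8,9} 1  {4,5,6,8,9} 5  {4,5,7,8,9} 5  {5,6,7,8,9} 20
  6 to go: {1,4,5,6,8,9} 15  {1,5,6,7,8,9} 60  {2,3,4,5,8,9} 1  {3,4,5,6,8,9} 6  {3,4,5,7,8,9} 6  {4,5,6,7,8,9} 30
  7 to go: {0,2,3,4,5,8,9} 1  {1,3,4,5,6,8,9} 21  {1,4,5,6,7,8,9} 105  {2,3,4,5,6,8,9} 7  {2,3,4,5,7,8,9} 7  {3,4,5,6,7,8,9} 42
  8 to go: {0,2,3,4,5,6,8,9} 8  {0,2,3,4,5,7,8,9} 8  {1,2,3,4,5,6,8,9} 28  {1,3,4,5,6,7,8,9} 168  {2,3,4,5,6,7,8,9} 56
  if 0:b drops first: 252 orders
  if 1:u drops first: 72 orders
  if 7:c drops first: 36 orders
heap linearizations: 360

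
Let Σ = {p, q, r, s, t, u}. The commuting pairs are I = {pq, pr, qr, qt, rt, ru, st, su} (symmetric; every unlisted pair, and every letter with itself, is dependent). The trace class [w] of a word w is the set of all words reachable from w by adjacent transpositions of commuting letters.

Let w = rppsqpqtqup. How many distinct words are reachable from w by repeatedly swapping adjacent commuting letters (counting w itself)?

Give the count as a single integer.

30

#0=r has no predecessor
#1=p has no predecessor
#2=p depends on [1:p]
#3=s depends on [0:r, 2:p]
#4=q depends on [3:s]
#5=p depends on [3:s]
#6=q depends on [4:q]
#7=t depends on [5:p]
#8=q depends on [6:q]
#9=u depends on [7:t, 8:q]
#10=p depends on [9:u]
sources: [0:r, 1:p]
N(rest) = Σ N(rest − s) over sources s of rest; N(one piece) = 1:
  size 1 → [10]=1
  size 2 → [9,10]=1
  size 3 → [7,9,10]=1  [8,9,10]=1
  size 4 → [5,7,9,10]=1  [6,8,9,10]=1  [7,8,9,10]=2
  size 5 → [4,6,8,9,10]=1  [5,7,8,9,10]=3  [6,7,8,9,10]=3
  size 6 → [4,6,7,8,9,10]=4  [5,6,7,8,9,10]=6
  size 7 → [4,5,6,7,8,9,10]=10
  size 8 → [3,4,5,6,7,8,9,10]=10
  size 9 → [0,3,4,5,6,7,8,9,10]=10  [2,3,4,5,6,7,8,9,10]=10
  first=0(r) contributes 10
  first=1(p) contributes 20
|[w]| = 30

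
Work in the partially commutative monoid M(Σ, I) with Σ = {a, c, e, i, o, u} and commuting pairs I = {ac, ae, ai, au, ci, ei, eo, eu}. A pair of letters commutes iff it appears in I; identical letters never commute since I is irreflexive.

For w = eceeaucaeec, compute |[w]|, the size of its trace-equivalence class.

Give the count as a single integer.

0(e) covers ∅
1(c) covers 0:e
2(e) covers 1:c
3(e) covers 2:e
4(a) covers ∅
5(u) covers 1:c
6(c) covers 3:e, 5:u
7(a) covers 4:a
8(e) covers 6:c
9(e) covers 8:e
10(c) covers 9:e
floor of heap: 0:e, 4:a
completions by unplaced set U, small U first (add the entries for U minus each lowest piece of U):
  |U|=1: {7}:1  {10}:1
  |U|=2: {4,7}:1  {7,10}:2  {9,10}:1
  |U|=3: {4,7,10}:3  {7,9,10}:3  {8,9,10}:1
  |U|=4: {4,7,9,10}:6  {6,8,9,10}:1  {7,8,9,10}:4
  |U|=5: {3,6,8,9,10}:1  {4,7,8,9,10}:10  {5,6,8,9,10}:1  {6,7,8,9,10}:5
  |U|=6: {2,3,6,8,9,10}:1  {3,5,6,8,9,10}:2  {3,6,7,8,9,10}:6  {4,6,7,8,9,10}:15  {5,6,7,8,9,10}:6
  |U|=7: {2,3,5,6,8,9,10}:3  {2,3,6,7,8,9,10}:7  {3,4,6,7,8,9,10}:21  {3,5,6,7,8,9,10}:14  {4,5,6,7,8,9,10}:21
  |U|=8: {1,2,3,5,6,8,9,10}:3  {2,3,4,6,7,8,9,10}:28  {2,3,5,6,7,8,9,10}:24  {3,4,5,6,7,8,9,10}:56
  |U|=9: {0,1,2,3,5,6,8,9,10}:3  {1,2,3,5,6,7,8,9,10}:27  {2,3,4,5,6,7,8,9,10}:108
  start at 0(e): 135
  start at 4(a): 30
sum over floor = 165

165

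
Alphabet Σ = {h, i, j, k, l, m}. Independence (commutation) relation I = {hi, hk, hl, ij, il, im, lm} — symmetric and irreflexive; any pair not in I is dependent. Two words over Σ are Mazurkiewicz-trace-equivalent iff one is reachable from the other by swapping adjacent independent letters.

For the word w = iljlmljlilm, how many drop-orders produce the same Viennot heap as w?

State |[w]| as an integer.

piece 0:i — minimal
piece 1:l — minimal
piece 2:j rests on {1:l}
piece 3:l rests on {2:j}
piece 4:m rests on {2:j}
piece 5:l rests on {3:l}
piece 6:j rests on {4:m, 5:l}
piece 7:l rests on {6:j}
piece 8:i rests on {0:i}
piece 9:l rests on {7:l}
piece 10:m rests on {6:j}
minimal pieces: {0:i, 1:l}
ways to finish when only these pieces remain (= sum over removing one remaining piece with nothing left below it):
  1 left: {8}→1  {9}→1  {10}→1
  2 left: {0,8}→1  {7,9}→1  {8,9}→2  {8,10}→2  {9,10}→2
  3 left: {0,8,9}→3  {0,8,10}→3  {7,8,9}→3  {7,9,10}→3  {8,9,10}→6
  4 left: {0,7,8,9}→6  {0,8,9,10}→12  {6,7,9,10}→3  {7,8,9,10}→12
  5 left: {0,7,8,9,10}→30  {4,6,7,9,10}→3  {5,6,7,9,10}→3  {6,7,8,9,10}→15
  6 left: {0,6,7,8,9,10}→45  {3,5,6,7,9,10}→3  {4,5,6,7,9,10}→6  {4,6,7,8,9,10}→18  {5,6,7,8,9,10}→18
  7 left: {0,4,6,7,8,9,10}→63  {0,5,6,7,8,9,10}→63  {3,4,5,6,7,9,10}→9  {3,5,6,7,8,9,10}→21  {4,5,6,7,8,9,10}→42
  8 left: {0,3,5,6,7,8,9,10}→84  {0,4,5,6,7,8,9,10}→168  {2,3,4,5,6,7,9,10}→9  {3,4,5,6,7,8,9,10}→72
  9 left: {0,3,4,5,6,7,8,9,10}→324  {1,2,3,4,5,6,7,9,10}→9  {2,3,4,5,6,7,8,9,10}→81
  placing 0:i first → 90 extensions
  placing 1:l first → 405 extensions
total linear extensions = 495

495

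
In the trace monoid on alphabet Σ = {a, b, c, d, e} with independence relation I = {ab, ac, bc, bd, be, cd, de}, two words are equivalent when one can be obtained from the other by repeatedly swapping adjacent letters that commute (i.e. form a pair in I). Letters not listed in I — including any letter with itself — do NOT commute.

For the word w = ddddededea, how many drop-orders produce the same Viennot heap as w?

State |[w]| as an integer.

#0=d has no predecessor
#1=d depends on [0:d]
#2=d depends on [1:d]
#3=d depends on [2:d]
#4=e has no predecessor
#5=d depends on [3:d]
#6=e depends on [4:e]
#7=d depends on [5:d]
#8=e depends on [6:e]
#9=a depends on [7:d, 8:e]
sources: [0:d, 4:e]
N(rest) = Σ N(rest − s) over sources s of rest; N(one piece) = 1:
  size 1 → [9]=1
  size 2 → [7,9]=1  [8,9]=1
  size 3 → [5,7,9]=1  [6,8,9]=1  [7,8,9]=2
  size 4 → [3,5,7,9]=1  [4,6,8,9]=1  [5,7,8,9]=3  [6,7,8,9]=3
  size 5 → [2,3,5,7,9]=1  [3,5,7,8,9]=4  [4,6,7,8,9]=4  [5,6,7,8,9]=6
  size 6 → [1,2,3,5,7,9]=1  [2,3,5,7,8,9]=5  [3,5,6,7,8,9]=10  [4,5,6,7,8,9]=10
  size 7 → [0,1,2,3,5,7,9]=1  [1,2,3,5,7,8,9]=6  [2,3,5,6,7,8,9]=15  [3,4,5,6,7,8,9]=20
  size 8 → [0,1,2,3,5,7,8,9]=7  [1,2,3,5,6,7,8,9]=21  [2,3,4,5,6,7,8,9]=35
  first=0(d) contributes 56
  first=4(e) contributes 28
|[w]| = 84

84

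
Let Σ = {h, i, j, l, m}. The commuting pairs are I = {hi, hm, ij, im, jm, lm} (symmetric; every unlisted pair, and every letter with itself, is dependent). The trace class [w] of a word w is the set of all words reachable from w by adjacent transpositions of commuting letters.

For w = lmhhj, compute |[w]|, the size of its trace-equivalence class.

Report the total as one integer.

5

0(l) covers ∅
1(m) covers ∅
2(h) covers 0:l
3(h) covers 2:h
4(j) covers 3:h
floor of heap: 0:l, 1:m
completions by unplaced set U, small U first (add the entries for U minus each lowest piece of U):
  |U|=1: {1}:1  {4}:1
  |U|=2: {1,4}:2  {3,4}:1
  |U|=3: {1,3,4}:3  {2,3,4}:1
  start at 0(l): 4
  start at 1(m): 1
sum over floor = 5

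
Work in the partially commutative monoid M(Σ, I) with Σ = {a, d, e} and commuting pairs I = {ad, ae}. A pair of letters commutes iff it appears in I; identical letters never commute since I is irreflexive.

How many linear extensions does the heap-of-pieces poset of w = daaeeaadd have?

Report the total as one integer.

126

piece 0:d — minimal
piece 1:a — minimal
piece 2:a rests on {1:a}
piece 3:e rests on {0:d}
piece 4:e rests on {3:e}
piece 5:a rests on {2:a}
piece 6:a rests on {5:a}
piece 7:d rests on {4:e}
piece 8:d rests on {7:d}
minimal pieces: {0:d, 1:a}
ways to finish when only these pieces remain (= sum over removing one remaining piece with nothing left below it):
  1 left: {6}→1  {8}→1
  2 left: {5,6}→1  {6,8}→2  {7,8}→1
  3 left: {2,5,6}→1  {4,7,8}→1  {5,6,8}→3  {6,7,8}→3
  4 left: {1,2,5,6}→1  {2,5,6,8}→4  {3,4,7,8}→1  {4,6,7,8}→4  {5,6,7,8}→6
  5 left: {0,3,4,7,8}→1  {1,2,5,6,8}→5  {2,5,6,7,8}→10  {3,4,6,7,8}→5  {4,5,6,7,8}→10
  6 left: {0,3,4,6,7,8}→6  {1,2,5,6,7,8}→15  {2,4,5,6,7,8}→20  {3,4,5,6,7,8}→15
  7 left: {0,3,4,5,6,7,8}→21  {1,2,4,5,6,7,8}→35  {2,3,4,5,6,7,8}→35
  placing 0:d first → 70 extensions
  placing 1:a first → 56 extensions
total linear extensions = 126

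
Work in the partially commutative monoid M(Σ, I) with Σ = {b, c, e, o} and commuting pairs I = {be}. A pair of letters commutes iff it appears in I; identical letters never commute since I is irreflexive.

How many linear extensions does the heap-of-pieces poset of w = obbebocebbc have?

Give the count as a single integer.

#0=o has no predecessor
#1=b depends on [0:o]
#2=b depends on [1:b]
#3=e depends on [0:o]
#4=b depends on [2:b]
#5=o depends on [3:e, 4:b]
#6=c depends on [5:o]
#7=e depends on [6:c]
#8=b depends on [6:c]
#9=b depends on [8:b]
#10=c depends on [7:e, 9:b]
sources: [0:o]
N(rest) = Σ N(rest − s) over sources s of rest; N(one piece) = 1:
  size 1 → [10]=1
  size 2 → [7,10]=1  [9,10]=1
  size 3 → [7,9,10]=2  [8,9,10]=1
  size 4 → [7,8,9,10]=3
  size 5 → [6,7,8,9,10]=3
  size 6 → [5,6,7,8,9,10]=3
  size 7 → [3,5,6,7,8,9,10]=3  [4,5,6,7,8,9,10]=3
  size 8 → [2,4,5,6,7,8,9,10]=3  [3,4,5,6,7,8,9,10]=6
  size 9 → [1,2,4,5,6,7,8,9,10]=3  [2,3,4,5,6,7,8,9,10]=9
  first=0(o) contributes 12

12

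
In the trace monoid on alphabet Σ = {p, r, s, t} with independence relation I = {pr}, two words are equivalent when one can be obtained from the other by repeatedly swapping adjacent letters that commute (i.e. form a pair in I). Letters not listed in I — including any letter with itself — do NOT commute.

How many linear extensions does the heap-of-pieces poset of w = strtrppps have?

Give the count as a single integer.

drop 0:s onto floor
drop 1:t onto {0:s}
drop 2:r onto {1:t}
drop 3:t onto {2:r}
drop 4:r onto {3:t}
drop 5:p onto {3:t}
drop 6:p onto {5:p}
drop 7:p onto {6:p}
drop 8:s onto {4:r, 7:p}
ground layer = {0:s}
drop-orders for the pieces not yet dropped (sum over which currently-grounded one goes next):
  1 to go: {8} 1
  2 to go: {4,8} 1  {7,8} 1
  3 to go: {4,7,8} 2  {6,7,8} 1
  4 to go: {4,6,7,8} 3  {5,6,7,8} 1
  5 to go: {4,5,6,7,8} 4
  6 to go: {3,4,5,6,7,8} 4
  7 to go: {2,3,4,5,6,7,8} 4
  if 0:s drops first: 4 orders

4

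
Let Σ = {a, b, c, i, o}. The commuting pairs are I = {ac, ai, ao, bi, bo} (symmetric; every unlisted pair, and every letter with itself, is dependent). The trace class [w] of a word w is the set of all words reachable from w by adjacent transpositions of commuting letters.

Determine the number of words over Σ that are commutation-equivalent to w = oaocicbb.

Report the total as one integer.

0(o) covers ∅
1(a) covers ∅
2(o) covers 0:o
3(c) covers 2:o
4(i) covers 3:c
5(c) covers 4:i
6(b) covers 1:a, 5:c
7(b) covers 6:b
floor of heap: 0:o, 1:a
completions by unplaced set U, small U first (add the entries for U minus each lowest piece of U):
  |U|=1: {7}:1
  |U|=2: {6,7}:1
  |U|=3: {1,6,7}:1  {5,6,7}:1
  |U|=4: {1,5,6,7}:2  {4,5,6,7}:1
  |U|=5: {1,4,5,6,7}:3  {3,4,5,6,7}:1
  |U|=6: {1,3,4,5,6,7}:4  {2,3,4,5,6,7}:1
  start at 0(o): 5
  start at 1(a): 1
sum over floor = 6

6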